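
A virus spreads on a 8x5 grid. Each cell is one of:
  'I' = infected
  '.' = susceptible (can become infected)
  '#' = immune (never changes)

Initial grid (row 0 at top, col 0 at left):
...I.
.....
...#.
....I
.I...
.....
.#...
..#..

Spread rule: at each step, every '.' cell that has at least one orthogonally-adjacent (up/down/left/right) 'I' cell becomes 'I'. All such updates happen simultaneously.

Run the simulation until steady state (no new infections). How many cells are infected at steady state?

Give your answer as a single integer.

Step 0 (initial): 3 infected
Step 1: +10 new -> 13 infected
Step 2: +10 new -> 23 infected
Step 3: +8 new -> 31 infected
Step 4: +4 new -> 35 infected
Step 5: +2 new -> 37 infected
Step 6: +0 new -> 37 infected

Answer: 37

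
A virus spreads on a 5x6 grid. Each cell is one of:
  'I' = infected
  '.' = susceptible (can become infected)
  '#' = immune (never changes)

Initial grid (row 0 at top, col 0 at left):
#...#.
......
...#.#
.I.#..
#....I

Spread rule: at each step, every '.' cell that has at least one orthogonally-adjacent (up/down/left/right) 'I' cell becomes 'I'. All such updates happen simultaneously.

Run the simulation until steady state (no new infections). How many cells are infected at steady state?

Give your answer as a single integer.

Step 0 (initial): 2 infected
Step 1: +6 new -> 8 infected
Step 2: +6 new -> 14 infected
Step 3: +4 new -> 18 infected
Step 4: +3 new -> 21 infected
Step 5: +2 new -> 23 infected
Step 6: +1 new -> 24 infected
Step 7: +0 new -> 24 infected

Answer: 24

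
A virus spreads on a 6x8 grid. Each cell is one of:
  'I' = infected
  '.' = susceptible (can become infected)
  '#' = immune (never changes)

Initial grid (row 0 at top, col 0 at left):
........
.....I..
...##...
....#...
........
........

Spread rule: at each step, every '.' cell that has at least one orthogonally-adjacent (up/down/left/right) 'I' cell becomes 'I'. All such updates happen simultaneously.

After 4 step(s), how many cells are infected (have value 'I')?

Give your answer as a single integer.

Answer: 24

Derivation:
Step 0 (initial): 1 infected
Step 1: +4 new -> 5 infected
Step 2: +6 new -> 11 infected
Step 3: +6 new -> 17 infected
Step 4: +7 new -> 24 infected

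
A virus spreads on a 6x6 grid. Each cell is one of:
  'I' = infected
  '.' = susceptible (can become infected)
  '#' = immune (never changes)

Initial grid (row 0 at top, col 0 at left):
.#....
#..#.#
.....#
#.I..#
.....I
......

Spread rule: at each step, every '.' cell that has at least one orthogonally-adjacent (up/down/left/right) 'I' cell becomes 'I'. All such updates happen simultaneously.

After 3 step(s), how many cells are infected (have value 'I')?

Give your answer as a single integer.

Answer: 23

Derivation:
Step 0 (initial): 2 infected
Step 1: +6 new -> 8 infected
Step 2: +8 new -> 16 infected
Step 3: +7 new -> 23 infected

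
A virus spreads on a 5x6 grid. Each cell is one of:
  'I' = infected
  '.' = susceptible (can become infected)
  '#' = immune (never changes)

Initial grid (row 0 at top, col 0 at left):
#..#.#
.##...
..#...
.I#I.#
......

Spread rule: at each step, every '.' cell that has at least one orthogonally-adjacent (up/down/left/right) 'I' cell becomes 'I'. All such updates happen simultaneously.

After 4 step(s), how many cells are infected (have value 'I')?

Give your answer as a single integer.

Answer: 20

Derivation:
Step 0 (initial): 2 infected
Step 1: +6 new -> 8 infected
Step 2: +6 new -> 14 infected
Step 3: +4 new -> 18 infected
Step 4: +2 new -> 20 infected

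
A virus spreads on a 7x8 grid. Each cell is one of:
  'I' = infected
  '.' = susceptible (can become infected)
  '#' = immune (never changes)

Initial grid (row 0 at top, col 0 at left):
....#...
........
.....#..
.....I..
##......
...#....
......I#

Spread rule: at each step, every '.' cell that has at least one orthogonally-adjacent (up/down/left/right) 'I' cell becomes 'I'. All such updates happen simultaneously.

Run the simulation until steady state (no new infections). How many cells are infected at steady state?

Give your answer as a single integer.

Step 0 (initial): 2 infected
Step 1: +5 new -> 7 infected
Step 2: +9 new -> 16 infected
Step 3: +9 new -> 25 infected
Step 4: +8 new -> 33 infected
Step 5: +8 new -> 41 infected
Step 6: +5 new -> 46 infected
Step 7: +3 new -> 49 infected
Step 8: +1 new -> 50 infected
Step 9: +0 new -> 50 infected

Answer: 50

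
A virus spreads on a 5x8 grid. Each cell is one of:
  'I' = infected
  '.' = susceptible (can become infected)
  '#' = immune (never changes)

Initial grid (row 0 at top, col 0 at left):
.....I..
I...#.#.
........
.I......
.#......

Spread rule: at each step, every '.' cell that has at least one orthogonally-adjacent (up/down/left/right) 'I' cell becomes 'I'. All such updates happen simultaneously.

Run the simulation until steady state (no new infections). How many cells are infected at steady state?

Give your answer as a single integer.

Step 0 (initial): 3 infected
Step 1: +9 new -> 12 infected
Step 2: +9 new -> 21 infected
Step 3: +9 new -> 30 infected
Step 4: +4 new -> 34 infected
Step 5: +2 new -> 36 infected
Step 6: +1 new -> 37 infected
Step 7: +0 new -> 37 infected

Answer: 37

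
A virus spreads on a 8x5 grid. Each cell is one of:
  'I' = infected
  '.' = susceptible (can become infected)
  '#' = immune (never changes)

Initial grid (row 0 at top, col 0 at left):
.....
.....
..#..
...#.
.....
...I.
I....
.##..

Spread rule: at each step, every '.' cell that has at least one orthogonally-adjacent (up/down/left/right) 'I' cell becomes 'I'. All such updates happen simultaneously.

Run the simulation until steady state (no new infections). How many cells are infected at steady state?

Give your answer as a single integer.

Step 0 (initial): 2 infected
Step 1: +7 new -> 9 infected
Step 2: +7 new -> 16 infected
Step 3: +5 new -> 21 infected
Step 4: +3 new -> 24 infected
Step 5: +4 new -> 28 infected
Step 6: +4 new -> 32 infected
Step 7: +3 new -> 35 infected
Step 8: +1 new -> 36 infected
Step 9: +0 new -> 36 infected

Answer: 36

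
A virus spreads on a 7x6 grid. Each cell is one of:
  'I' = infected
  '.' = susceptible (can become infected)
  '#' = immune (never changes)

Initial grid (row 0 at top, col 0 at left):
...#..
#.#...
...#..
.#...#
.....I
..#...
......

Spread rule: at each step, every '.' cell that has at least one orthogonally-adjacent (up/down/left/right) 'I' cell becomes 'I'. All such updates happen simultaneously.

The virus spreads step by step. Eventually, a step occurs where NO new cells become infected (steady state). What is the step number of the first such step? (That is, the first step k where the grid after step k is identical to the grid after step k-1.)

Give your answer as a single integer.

Step 0 (initial): 1 infected
Step 1: +2 new -> 3 infected
Step 2: +4 new -> 7 infected
Step 3: +5 new -> 12 infected
Step 4: +5 new -> 17 infected
Step 5: +7 new -> 24 infected
Step 6: +5 new -> 29 infected
Step 7: +3 new -> 32 infected
Step 8: +1 new -> 33 infected
Step 9: +2 new -> 35 infected
Step 10: +0 new -> 35 infected

Answer: 10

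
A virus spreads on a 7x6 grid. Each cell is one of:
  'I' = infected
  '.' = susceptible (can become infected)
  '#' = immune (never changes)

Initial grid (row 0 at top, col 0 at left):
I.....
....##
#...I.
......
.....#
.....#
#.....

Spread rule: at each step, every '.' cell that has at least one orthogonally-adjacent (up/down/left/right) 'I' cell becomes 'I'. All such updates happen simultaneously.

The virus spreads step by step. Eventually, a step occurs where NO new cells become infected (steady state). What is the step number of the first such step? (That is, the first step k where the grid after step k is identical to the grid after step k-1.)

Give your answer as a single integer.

Step 0 (initial): 2 infected
Step 1: +5 new -> 7 infected
Step 2: +7 new -> 14 infected
Step 3: +6 new -> 20 infected
Step 4: +5 new -> 25 infected
Step 5: +6 new -> 31 infected
Step 6: +3 new -> 34 infected
Step 7: +2 new -> 36 infected
Step 8: +0 new -> 36 infected

Answer: 8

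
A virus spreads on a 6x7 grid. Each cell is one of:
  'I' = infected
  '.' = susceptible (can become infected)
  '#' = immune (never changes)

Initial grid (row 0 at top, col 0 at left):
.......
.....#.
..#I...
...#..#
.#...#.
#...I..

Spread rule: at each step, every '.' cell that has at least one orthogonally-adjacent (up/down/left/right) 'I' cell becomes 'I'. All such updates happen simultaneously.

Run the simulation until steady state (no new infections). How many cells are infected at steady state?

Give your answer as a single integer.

Step 0 (initial): 2 infected
Step 1: +5 new -> 7 infected
Step 2: +8 new -> 15 infected
Step 3: +8 new -> 23 infected
Step 4: +6 new -> 29 infected
Step 5: +4 new -> 33 infected
Step 6: +1 new -> 34 infected
Step 7: +1 new -> 35 infected
Step 8: +0 new -> 35 infected

Answer: 35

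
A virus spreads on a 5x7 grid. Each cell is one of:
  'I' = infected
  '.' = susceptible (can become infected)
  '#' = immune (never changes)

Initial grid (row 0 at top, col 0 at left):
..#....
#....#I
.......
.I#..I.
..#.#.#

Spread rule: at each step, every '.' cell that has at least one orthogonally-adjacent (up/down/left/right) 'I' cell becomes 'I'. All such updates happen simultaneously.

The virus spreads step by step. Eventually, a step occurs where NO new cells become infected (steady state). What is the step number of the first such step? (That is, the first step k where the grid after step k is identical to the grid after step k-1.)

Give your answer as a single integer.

Step 0 (initial): 3 infected
Step 1: +9 new -> 12 infected
Step 2: +7 new -> 19 infected
Step 3: +6 new -> 25 infected
Step 4: +3 new -> 28 infected
Step 5: +0 new -> 28 infected

Answer: 5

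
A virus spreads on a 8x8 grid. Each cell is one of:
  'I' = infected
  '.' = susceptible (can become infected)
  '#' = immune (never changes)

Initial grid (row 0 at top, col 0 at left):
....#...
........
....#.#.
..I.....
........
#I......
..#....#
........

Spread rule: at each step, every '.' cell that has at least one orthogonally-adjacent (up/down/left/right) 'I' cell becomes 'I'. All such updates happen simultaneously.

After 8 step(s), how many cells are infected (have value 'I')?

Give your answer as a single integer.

Step 0 (initial): 2 infected
Step 1: +7 new -> 9 infected
Step 2: +10 new -> 19 infected
Step 3: +10 new -> 29 infected
Step 4: +10 new -> 39 infected
Step 5: +7 new -> 46 infected
Step 6: +7 new -> 53 infected
Step 7: +3 new -> 56 infected
Step 8: +2 new -> 58 infected

Answer: 58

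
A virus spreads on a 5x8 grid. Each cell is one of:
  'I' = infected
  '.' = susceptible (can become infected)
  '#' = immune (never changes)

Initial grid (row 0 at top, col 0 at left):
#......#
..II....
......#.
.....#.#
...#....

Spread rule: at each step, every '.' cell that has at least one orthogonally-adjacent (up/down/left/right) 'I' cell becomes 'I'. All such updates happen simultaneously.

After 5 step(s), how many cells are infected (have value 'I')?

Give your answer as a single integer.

Step 0 (initial): 2 infected
Step 1: +6 new -> 8 infected
Step 2: +8 new -> 16 infected
Step 3: +7 new -> 23 infected
Step 4: +5 new -> 28 infected
Step 5: +3 new -> 31 infected

Answer: 31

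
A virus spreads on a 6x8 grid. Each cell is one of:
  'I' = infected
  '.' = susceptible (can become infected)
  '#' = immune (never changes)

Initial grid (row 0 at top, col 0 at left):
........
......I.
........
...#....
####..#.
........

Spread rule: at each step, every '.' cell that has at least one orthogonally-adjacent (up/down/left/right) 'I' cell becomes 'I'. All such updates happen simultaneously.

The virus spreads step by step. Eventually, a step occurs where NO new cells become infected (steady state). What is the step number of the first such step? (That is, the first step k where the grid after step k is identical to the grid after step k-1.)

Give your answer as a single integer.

Step 0 (initial): 1 infected
Step 1: +4 new -> 5 infected
Step 2: +6 new -> 11 infected
Step 3: +5 new -> 16 infected
Step 4: +6 new -> 22 infected
Step 5: +6 new -> 28 infected
Step 6: +6 new -> 34 infected
Step 7: +4 new -> 38 infected
Step 8: +2 new -> 40 infected
Step 9: +1 new -> 41 infected
Step 10: +1 new -> 42 infected
Step 11: +0 new -> 42 infected

Answer: 11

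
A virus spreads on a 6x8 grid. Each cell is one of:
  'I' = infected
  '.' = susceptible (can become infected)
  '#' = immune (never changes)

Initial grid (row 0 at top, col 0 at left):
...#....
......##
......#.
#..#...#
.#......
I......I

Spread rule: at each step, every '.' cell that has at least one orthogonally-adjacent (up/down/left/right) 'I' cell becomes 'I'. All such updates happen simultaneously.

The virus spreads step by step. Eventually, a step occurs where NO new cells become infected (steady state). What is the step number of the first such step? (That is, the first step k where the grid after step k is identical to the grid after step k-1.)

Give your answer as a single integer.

Step 0 (initial): 2 infected
Step 1: +4 new -> 6 infected
Step 2: +3 new -> 9 infected
Step 3: +5 new -> 14 infected
Step 4: +4 new -> 18 infected
Step 5: +4 new -> 22 infected
Step 6: +5 new -> 27 infected
Step 7: +6 new -> 33 infected
Step 8: +4 new -> 37 infected
Step 9: +2 new -> 39 infected
Step 10: +0 new -> 39 infected

Answer: 10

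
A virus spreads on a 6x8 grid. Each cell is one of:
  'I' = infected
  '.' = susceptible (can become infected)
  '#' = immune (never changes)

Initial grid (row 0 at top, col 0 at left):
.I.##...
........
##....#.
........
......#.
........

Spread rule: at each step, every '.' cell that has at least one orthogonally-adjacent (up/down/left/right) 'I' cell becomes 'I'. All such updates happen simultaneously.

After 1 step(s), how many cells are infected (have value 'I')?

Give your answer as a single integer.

Step 0 (initial): 1 infected
Step 1: +3 new -> 4 infected

Answer: 4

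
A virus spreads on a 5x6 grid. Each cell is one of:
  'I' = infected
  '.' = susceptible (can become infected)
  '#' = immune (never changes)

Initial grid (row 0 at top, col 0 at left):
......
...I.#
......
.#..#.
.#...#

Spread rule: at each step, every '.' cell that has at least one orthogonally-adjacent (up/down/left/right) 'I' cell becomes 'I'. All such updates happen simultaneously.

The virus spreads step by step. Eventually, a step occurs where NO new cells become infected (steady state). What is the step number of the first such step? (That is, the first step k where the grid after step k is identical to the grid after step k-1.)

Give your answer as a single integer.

Answer: 7

Derivation:
Step 0 (initial): 1 infected
Step 1: +4 new -> 5 infected
Step 2: +6 new -> 11 infected
Step 3: +7 new -> 18 infected
Step 4: +5 new -> 23 infected
Step 5: +1 new -> 24 infected
Step 6: +1 new -> 25 infected
Step 7: +0 new -> 25 infected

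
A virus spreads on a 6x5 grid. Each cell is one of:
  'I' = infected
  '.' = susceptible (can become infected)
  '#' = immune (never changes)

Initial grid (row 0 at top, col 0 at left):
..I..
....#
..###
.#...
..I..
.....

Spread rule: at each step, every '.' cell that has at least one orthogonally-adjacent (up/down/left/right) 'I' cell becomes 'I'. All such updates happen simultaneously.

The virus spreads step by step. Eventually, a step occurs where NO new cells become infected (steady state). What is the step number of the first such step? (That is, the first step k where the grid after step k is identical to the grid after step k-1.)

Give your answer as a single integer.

Step 0 (initial): 2 infected
Step 1: +7 new -> 9 infected
Step 2: +9 new -> 18 infected
Step 3: +6 new -> 24 infected
Step 4: +1 new -> 25 infected
Step 5: +0 new -> 25 infected

Answer: 5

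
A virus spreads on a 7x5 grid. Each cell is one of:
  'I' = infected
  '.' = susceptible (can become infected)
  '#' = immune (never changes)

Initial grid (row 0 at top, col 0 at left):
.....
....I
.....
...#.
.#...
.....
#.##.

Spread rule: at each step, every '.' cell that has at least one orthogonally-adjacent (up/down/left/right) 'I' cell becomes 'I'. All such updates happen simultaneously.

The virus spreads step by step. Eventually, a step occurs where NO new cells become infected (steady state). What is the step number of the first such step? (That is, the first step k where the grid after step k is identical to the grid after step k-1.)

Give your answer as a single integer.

Step 0 (initial): 1 infected
Step 1: +3 new -> 4 infected
Step 2: +4 new -> 8 infected
Step 3: +4 new -> 12 infected
Step 4: +6 new -> 18 infected
Step 5: +6 new -> 24 infected
Step 6: +2 new -> 26 infected
Step 7: +2 new -> 28 infected
Step 8: +2 new -> 30 infected
Step 9: +0 new -> 30 infected

Answer: 9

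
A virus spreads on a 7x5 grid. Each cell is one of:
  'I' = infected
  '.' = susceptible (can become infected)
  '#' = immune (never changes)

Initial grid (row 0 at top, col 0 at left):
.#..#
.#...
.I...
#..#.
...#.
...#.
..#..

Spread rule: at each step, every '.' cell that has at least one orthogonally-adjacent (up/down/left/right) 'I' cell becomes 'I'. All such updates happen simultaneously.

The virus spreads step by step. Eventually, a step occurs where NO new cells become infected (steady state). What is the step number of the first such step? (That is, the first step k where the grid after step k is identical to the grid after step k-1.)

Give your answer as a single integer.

Answer: 9

Derivation:
Step 0 (initial): 1 infected
Step 1: +3 new -> 4 infected
Step 2: +5 new -> 9 infected
Step 3: +7 new -> 16 infected
Step 4: +6 new -> 22 infected
Step 5: +2 new -> 24 infected
Step 6: +1 new -> 25 infected
Step 7: +1 new -> 26 infected
Step 8: +1 new -> 27 infected
Step 9: +0 new -> 27 infected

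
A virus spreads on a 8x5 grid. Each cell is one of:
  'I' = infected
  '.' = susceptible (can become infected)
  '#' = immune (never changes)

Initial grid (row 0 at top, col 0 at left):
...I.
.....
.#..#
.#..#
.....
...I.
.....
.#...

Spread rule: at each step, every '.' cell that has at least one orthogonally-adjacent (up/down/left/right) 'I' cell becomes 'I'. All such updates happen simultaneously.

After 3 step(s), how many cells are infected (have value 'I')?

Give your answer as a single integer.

Answer: 29

Derivation:
Step 0 (initial): 2 infected
Step 1: +7 new -> 9 infected
Step 2: +11 new -> 20 infected
Step 3: +9 new -> 29 infected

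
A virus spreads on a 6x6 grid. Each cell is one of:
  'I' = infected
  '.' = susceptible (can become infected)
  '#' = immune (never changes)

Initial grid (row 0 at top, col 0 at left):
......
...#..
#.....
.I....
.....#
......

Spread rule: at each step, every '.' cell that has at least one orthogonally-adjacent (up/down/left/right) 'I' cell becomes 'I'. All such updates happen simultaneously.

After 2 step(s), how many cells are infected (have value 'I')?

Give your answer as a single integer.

Step 0 (initial): 1 infected
Step 1: +4 new -> 5 infected
Step 2: +6 new -> 11 infected

Answer: 11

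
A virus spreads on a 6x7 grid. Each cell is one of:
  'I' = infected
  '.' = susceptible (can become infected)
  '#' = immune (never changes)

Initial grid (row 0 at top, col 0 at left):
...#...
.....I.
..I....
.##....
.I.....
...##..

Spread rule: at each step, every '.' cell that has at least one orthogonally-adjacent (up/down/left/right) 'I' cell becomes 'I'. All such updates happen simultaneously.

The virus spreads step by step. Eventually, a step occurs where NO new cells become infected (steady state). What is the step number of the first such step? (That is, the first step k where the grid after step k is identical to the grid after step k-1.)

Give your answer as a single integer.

Answer: 6

Derivation:
Step 0 (initial): 3 infected
Step 1: +10 new -> 13 infected
Step 2: +14 new -> 27 infected
Step 3: +6 new -> 33 infected
Step 4: +3 new -> 36 infected
Step 5: +1 new -> 37 infected
Step 6: +0 new -> 37 infected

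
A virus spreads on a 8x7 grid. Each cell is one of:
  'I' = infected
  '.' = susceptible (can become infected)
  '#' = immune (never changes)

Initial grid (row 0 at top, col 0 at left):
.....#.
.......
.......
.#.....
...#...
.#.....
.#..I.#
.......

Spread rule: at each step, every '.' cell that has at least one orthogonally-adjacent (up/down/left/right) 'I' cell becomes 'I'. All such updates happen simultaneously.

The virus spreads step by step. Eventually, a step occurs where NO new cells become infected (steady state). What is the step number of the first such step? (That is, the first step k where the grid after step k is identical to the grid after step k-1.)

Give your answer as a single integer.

Step 0 (initial): 1 infected
Step 1: +4 new -> 5 infected
Step 2: +6 new -> 11 infected
Step 3: +6 new -> 17 infected
Step 4: +6 new -> 23 infected
Step 5: +7 new -> 30 infected
Step 6: +7 new -> 37 infected
Step 7: +6 new -> 43 infected
Step 8: +4 new -> 47 infected
Step 9: +2 new -> 49 infected
Step 10: +1 new -> 50 infected
Step 11: +0 new -> 50 infected

Answer: 11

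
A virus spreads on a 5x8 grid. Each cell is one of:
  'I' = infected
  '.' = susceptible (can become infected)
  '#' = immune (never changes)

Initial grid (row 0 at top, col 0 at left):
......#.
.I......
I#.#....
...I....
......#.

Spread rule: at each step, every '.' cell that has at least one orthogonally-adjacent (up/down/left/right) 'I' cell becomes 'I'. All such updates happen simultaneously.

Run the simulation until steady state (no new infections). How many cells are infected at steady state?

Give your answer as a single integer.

Step 0 (initial): 3 infected
Step 1: +7 new -> 10 infected
Step 2: +10 new -> 20 infected
Step 3: +6 new -> 26 infected
Step 4: +4 new -> 30 infected
Step 5: +4 new -> 34 infected
Step 6: +1 new -> 35 infected
Step 7: +1 new -> 36 infected
Step 8: +0 new -> 36 infected

Answer: 36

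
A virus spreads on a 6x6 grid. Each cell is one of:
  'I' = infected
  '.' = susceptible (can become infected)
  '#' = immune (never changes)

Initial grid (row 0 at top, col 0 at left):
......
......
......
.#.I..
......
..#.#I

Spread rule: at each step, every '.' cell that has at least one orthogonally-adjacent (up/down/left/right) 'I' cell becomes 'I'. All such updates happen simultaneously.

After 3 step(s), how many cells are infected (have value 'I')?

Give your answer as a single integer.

Answer: 20

Derivation:
Step 0 (initial): 2 infected
Step 1: +5 new -> 7 infected
Step 2: +7 new -> 14 infected
Step 3: +6 new -> 20 infected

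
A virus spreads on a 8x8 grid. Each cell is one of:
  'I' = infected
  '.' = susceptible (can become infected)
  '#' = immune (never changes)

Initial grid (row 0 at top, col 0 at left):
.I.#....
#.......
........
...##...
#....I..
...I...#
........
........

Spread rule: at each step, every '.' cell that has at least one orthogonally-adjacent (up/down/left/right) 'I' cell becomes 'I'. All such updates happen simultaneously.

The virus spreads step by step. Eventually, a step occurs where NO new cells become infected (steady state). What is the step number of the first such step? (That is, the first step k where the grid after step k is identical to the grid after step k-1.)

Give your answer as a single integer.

Step 0 (initial): 3 infected
Step 1: +11 new -> 14 infected
Step 2: +12 new -> 26 infected
Step 3: +16 new -> 42 infected
Step 4: +10 new -> 52 infected
Step 5: +5 new -> 57 infected
Step 6: +1 new -> 58 infected
Step 7: +0 new -> 58 infected

Answer: 7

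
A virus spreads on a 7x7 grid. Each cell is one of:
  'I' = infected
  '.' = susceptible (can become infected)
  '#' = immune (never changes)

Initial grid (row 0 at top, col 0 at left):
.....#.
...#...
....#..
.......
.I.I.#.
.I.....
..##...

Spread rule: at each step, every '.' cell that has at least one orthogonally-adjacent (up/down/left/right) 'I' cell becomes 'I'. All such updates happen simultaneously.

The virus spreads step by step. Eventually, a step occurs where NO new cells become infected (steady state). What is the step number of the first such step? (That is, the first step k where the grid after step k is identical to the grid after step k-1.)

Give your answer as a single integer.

Step 0 (initial): 3 infected
Step 1: +9 new -> 12 infected
Step 2: +7 new -> 19 infected
Step 3: +6 new -> 25 infected
Step 4: +7 new -> 32 infected
Step 5: +6 new -> 38 infected
Step 6: +3 new -> 41 infected
Step 7: +2 new -> 43 infected
Step 8: +0 new -> 43 infected

Answer: 8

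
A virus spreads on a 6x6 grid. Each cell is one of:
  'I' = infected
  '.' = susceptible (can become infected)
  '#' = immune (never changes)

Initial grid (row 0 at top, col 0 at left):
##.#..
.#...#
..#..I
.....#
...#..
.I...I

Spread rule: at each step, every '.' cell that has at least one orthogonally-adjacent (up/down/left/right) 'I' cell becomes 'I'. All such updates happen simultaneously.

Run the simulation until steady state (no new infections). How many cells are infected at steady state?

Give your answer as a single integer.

Step 0 (initial): 3 infected
Step 1: +6 new -> 9 infected
Step 2: +8 new -> 17 infected
Step 3: +6 new -> 23 infected
Step 4: +3 new -> 26 infected
Step 5: +2 new -> 28 infected
Step 6: +0 new -> 28 infected

Answer: 28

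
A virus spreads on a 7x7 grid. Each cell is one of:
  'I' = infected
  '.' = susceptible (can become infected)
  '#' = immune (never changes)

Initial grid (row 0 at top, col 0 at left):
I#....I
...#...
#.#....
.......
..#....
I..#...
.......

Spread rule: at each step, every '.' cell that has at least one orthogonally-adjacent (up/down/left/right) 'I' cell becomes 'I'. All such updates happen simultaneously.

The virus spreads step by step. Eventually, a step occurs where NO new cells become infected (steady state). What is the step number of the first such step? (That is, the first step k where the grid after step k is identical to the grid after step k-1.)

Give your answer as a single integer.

Answer: 7

Derivation:
Step 0 (initial): 3 infected
Step 1: +6 new -> 9 infected
Step 2: +8 new -> 17 infected
Step 3: +8 new -> 25 infected
Step 4: +6 new -> 31 infected
Step 5: +6 new -> 37 infected
Step 6: +6 new -> 43 infected
Step 7: +0 new -> 43 infected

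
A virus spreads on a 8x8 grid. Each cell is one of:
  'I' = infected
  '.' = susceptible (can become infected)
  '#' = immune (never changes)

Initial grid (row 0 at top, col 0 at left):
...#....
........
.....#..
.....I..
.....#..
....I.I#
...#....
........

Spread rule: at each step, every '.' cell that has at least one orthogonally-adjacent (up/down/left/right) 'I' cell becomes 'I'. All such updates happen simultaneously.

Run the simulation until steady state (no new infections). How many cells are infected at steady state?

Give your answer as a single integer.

Step 0 (initial): 3 infected
Step 1: +8 new -> 11 infected
Step 2: +11 new -> 22 infected
Step 3: +11 new -> 33 infected
Step 4: +11 new -> 44 infected
Step 5: +8 new -> 52 infected
Step 6: +4 new -> 56 infected
Step 7: +2 new -> 58 infected
Step 8: +1 new -> 59 infected
Step 9: +0 new -> 59 infected

Answer: 59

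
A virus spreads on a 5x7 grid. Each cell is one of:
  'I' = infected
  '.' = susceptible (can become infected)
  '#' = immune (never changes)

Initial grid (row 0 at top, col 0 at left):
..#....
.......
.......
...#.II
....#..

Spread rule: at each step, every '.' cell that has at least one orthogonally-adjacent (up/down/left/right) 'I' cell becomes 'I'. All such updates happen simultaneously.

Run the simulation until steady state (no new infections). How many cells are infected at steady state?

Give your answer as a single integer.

Answer: 32

Derivation:
Step 0 (initial): 2 infected
Step 1: +5 new -> 7 infected
Step 2: +3 new -> 10 infected
Step 3: +4 new -> 14 infected
Step 4: +3 new -> 17 infected
Step 5: +4 new -> 21 infected
Step 6: +4 new -> 25 infected
Step 7: +5 new -> 30 infected
Step 8: +2 new -> 32 infected
Step 9: +0 new -> 32 infected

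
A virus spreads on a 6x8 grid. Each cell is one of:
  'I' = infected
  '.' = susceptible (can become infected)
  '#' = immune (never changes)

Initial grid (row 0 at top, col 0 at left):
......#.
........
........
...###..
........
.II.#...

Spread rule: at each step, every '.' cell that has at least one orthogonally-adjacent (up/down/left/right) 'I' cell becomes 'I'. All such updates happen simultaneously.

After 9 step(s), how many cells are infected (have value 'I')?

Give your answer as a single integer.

Step 0 (initial): 2 infected
Step 1: +4 new -> 6 infected
Step 2: +4 new -> 10 infected
Step 3: +4 new -> 14 infected
Step 4: +5 new -> 19 infected
Step 5: +7 new -> 26 infected
Step 6: +7 new -> 33 infected
Step 7: +5 new -> 38 infected
Step 8: +3 new -> 41 infected
Step 9: +1 new -> 42 infected

Answer: 42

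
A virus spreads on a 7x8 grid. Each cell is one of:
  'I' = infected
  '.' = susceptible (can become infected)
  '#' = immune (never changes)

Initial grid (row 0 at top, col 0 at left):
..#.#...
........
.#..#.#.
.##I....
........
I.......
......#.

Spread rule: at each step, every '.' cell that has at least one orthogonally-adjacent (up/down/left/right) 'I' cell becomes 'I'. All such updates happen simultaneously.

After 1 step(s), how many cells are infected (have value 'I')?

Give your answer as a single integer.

Step 0 (initial): 2 infected
Step 1: +6 new -> 8 infected

Answer: 8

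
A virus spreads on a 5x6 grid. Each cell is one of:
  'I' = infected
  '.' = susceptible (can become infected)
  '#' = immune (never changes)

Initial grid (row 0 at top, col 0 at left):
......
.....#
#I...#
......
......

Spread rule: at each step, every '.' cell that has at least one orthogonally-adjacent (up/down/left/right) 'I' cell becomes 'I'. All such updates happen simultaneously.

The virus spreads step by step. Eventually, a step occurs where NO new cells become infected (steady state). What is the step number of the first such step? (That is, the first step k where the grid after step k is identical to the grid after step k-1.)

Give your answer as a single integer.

Step 0 (initial): 1 infected
Step 1: +3 new -> 4 infected
Step 2: +7 new -> 11 infected
Step 3: +7 new -> 18 infected
Step 4: +4 new -> 22 infected
Step 5: +3 new -> 25 infected
Step 6: +2 new -> 27 infected
Step 7: +0 new -> 27 infected

Answer: 7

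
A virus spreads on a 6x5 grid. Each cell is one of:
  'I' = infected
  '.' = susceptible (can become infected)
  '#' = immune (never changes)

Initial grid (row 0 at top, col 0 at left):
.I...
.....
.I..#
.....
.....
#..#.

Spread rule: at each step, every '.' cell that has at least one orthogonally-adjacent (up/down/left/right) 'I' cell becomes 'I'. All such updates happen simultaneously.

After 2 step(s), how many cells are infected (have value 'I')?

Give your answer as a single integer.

Step 0 (initial): 2 infected
Step 1: +6 new -> 8 infected
Step 2: +7 new -> 15 infected

Answer: 15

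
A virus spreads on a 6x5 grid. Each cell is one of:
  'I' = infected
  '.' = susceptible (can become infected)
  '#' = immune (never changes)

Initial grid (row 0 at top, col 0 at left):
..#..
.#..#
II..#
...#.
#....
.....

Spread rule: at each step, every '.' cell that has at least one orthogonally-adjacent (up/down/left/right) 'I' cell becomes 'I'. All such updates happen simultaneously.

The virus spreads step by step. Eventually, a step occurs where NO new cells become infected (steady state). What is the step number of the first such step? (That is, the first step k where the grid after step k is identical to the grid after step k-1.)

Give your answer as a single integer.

Answer: 7

Derivation:
Step 0 (initial): 2 infected
Step 1: +4 new -> 6 infected
Step 2: +5 new -> 11 infected
Step 3: +4 new -> 15 infected
Step 4: +4 new -> 19 infected
Step 5: +3 new -> 22 infected
Step 6: +2 new -> 24 infected
Step 7: +0 new -> 24 infected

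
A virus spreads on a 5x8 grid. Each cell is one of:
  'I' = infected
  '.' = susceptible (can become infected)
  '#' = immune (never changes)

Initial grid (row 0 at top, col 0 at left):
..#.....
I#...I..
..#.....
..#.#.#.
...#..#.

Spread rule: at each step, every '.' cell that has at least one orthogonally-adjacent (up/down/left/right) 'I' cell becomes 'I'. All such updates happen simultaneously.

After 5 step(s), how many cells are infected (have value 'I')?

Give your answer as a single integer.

Step 0 (initial): 2 infected
Step 1: +6 new -> 8 infected
Step 2: +10 new -> 18 infected
Step 3: +8 new -> 26 infected
Step 4: +4 new -> 30 infected
Step 5: +2 new -> 32 infected

Answer: 32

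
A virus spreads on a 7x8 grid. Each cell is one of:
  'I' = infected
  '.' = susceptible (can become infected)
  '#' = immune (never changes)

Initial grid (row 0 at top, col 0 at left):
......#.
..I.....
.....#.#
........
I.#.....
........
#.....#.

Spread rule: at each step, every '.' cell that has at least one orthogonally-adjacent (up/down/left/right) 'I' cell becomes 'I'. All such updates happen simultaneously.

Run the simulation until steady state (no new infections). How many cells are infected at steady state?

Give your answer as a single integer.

Step 0 (initial): 2 infected
Step 1: +7 new -> 9 infected
Step 2: +10 new -> 19 infected
Step 3: +7 new -> 26 infected
Step 4: +6 new -> 32 infected
Step 5: +6 new -> 38 infected
Step 6: +5 new -> 43 infected
Step 7: +4 new -> 47 infected
Step 8: +2 new -> 49 infected
Step 9: +1 new -> 50 infected
Step 10: +0 new -> 50 infected

Answer: 50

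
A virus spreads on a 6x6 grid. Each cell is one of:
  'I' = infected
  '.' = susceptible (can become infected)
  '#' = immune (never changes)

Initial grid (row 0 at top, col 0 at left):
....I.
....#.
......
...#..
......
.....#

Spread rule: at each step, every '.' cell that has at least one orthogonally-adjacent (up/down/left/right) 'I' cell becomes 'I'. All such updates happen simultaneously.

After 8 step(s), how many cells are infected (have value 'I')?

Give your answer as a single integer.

Answer: 32

Derivation:
Step 0 (initial): 1 infected
Step 1: +2 new -> 3 infected
Step 2: +3 new -> 6 infected
Step 3: +4 new -> 10 infected
Step 4: +5 new -> 15 infected
Step 5: +5 new -> 20 infected
Step 6: +4 new -> 24 infected
Step 7: +5 new -> 29 infected
Step 8: +3 new -> 32 infected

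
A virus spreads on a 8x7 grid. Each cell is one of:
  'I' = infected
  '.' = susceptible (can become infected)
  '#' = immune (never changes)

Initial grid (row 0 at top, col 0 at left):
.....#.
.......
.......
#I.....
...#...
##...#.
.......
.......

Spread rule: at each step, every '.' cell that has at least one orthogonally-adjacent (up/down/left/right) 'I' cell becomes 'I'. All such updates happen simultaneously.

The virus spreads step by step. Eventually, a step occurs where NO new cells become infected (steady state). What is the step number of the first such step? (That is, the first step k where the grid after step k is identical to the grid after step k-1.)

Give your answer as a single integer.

Answer: 10

Derivation:
Step 0 (initial): 1 infected
Step 1: +3 new -> 4 infected
Step 2: +6 new -> 10 infected
Step 3: +6 new -> 16 infected
Step 4: +8 new -> 24 infected
Step 5: +9 new -> 33 infected
Step 6: +8 new -> 41 infected
Step 7: +5 new -> 46 infected
Step 8: +3 new -> 49 infected
Step 9: +1 new -> 50 infected
Step 10: +0 new -> 50 infected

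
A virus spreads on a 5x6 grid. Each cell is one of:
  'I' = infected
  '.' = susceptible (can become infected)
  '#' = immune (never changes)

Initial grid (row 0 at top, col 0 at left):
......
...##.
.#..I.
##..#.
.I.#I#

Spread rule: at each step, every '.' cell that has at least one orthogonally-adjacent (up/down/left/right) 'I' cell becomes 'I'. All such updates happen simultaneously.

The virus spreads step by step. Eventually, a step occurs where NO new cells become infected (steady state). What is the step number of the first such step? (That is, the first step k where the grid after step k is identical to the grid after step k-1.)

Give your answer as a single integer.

Answer: 7

Derivation:
Step 0 (initial): 3 infected
Step 1: +4 new -> 7 infected
Step 2: +5 new -> 12 infected
Step 3: +2 new -> 14 infected
Step 4: +3 new -> 17 infected
Step 5: +3 new -> 20 infected
Step 6: +2 new -> 22 infected
Step 7: +0 new -> 22 infected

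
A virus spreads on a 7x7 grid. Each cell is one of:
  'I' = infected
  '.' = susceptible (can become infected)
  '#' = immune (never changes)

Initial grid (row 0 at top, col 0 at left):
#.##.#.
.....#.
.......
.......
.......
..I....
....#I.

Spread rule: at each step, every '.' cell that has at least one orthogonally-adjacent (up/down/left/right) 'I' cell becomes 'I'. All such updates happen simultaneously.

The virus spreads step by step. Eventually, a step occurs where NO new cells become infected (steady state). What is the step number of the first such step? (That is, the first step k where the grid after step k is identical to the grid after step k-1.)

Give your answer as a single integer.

Step 0 (initial): 2 infected
Step 1: +6 new -> 8 infected
Step 2: +9 new -> 17 infected
Step 3: +8 new -> 25 infected
Step 4: +7 new -> 32 infected
Step 5: +5 new -> 37 infected
Step 6: +4 new -> 41 infected
Step 7: +2 new -> 43 infected
Step 8: +0 new -> 43 infected

Answer: 8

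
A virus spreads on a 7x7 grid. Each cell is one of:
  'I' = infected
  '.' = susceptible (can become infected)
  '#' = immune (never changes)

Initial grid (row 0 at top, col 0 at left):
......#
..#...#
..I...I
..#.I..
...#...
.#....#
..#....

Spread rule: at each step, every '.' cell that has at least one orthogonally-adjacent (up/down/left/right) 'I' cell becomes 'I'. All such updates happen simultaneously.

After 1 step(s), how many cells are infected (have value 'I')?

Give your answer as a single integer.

Answer: 11

Derivation:
Step 0 (initial): 3 infected
Step 1: +8 new -> 11 infected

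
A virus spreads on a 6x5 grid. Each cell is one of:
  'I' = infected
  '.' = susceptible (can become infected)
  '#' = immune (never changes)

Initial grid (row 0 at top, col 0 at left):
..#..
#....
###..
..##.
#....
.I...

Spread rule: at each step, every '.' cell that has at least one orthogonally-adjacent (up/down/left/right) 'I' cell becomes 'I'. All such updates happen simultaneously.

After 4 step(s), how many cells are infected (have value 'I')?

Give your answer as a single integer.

Step 0 (initial): 1 infected
Step 1: +3 new -> 4 infected
Step 2: +3 new -> 7 infected
Step 3: +3 new -> 10 infected
Step 4: +1 new -> 11 infected

Answer: 11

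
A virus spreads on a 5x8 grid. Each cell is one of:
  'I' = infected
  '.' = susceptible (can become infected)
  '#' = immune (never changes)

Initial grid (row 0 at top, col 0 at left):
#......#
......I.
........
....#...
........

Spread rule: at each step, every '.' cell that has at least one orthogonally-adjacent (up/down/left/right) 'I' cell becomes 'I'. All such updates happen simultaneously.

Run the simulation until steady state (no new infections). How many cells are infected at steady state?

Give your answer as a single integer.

Step 0 (initial): 1 infected
Step 1: +4 new -> 5 infected
Step 2: +5 new -> 10 infected
Step 3: +6 new -> 16 infected
Step 4: +5 new -> 21 infected
Step 5: +5 new -> 26 infected
Step 6: +5 new -> 31 infected
Step 7: +3 new -> 34 infected
Step 8: +2 new -> 36 infected
Step 9: +1 new -> 37 infected
Step 10: +0 new -> 37 infected

Answer: 37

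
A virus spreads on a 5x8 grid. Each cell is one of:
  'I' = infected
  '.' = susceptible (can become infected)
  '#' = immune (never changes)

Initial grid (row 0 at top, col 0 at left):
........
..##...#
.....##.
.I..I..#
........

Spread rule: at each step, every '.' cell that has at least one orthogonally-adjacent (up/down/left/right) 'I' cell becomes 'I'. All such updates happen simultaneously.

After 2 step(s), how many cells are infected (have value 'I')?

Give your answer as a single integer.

Answer: 20

Derivation:
Step 0 (initial): 2 infected
Step 1: +8 new -> 10 infected
Step 2: +10 new -> 20 infected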